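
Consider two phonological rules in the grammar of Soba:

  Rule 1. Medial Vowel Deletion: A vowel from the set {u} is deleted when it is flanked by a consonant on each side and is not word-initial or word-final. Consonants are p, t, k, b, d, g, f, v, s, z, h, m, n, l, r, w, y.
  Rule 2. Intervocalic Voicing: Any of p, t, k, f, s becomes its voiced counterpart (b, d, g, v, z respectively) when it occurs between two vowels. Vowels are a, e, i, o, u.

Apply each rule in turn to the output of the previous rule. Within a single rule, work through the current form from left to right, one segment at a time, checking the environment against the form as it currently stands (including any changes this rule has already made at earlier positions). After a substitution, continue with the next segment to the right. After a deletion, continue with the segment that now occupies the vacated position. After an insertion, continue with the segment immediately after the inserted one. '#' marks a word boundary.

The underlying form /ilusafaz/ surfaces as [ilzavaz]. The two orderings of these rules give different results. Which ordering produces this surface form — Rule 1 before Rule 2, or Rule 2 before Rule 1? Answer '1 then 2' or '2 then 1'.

2 then 1

Order 1 then 2:
  1 Medial Vowel Deletion: [ilusafaz] → [ilsafaz]
  2 Intervocalic Voicing: [ilsafaz] → [ilsavaz]
  result: [ilsavaz]
Order 2 then 1:
  2 Intervocalic Voicing: [ilusafaz] → [iluzavaz]
  1 Medial Vowel Deletion: [iluzavaz] → [ilzavaz]
  result: [ilzavaz]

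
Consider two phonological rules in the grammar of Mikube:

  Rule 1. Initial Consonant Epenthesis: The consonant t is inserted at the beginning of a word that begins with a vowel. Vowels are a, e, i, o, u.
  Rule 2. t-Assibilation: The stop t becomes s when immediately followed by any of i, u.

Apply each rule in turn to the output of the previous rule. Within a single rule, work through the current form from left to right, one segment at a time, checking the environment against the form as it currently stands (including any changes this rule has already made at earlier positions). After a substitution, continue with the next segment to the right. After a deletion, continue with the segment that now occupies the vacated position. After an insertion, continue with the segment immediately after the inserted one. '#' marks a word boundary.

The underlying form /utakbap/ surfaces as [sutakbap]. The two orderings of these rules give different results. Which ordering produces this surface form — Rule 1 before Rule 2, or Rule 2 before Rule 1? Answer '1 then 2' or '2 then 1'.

1 then 2

Order 1 then 2:
  1 Initial Consonant Epenthesis: [utakbap] → [tutakbap]
  2 t-Assibilation: [tutakbap] → [sutakbap]
  result: [sutakbap]
Order 2 then 1:
  2 t-Assibilation: no change — [utakbap]
  1 Initial Consonant Epenthesis: [utakbap] → [tutakbap]
  result: [tutakbap]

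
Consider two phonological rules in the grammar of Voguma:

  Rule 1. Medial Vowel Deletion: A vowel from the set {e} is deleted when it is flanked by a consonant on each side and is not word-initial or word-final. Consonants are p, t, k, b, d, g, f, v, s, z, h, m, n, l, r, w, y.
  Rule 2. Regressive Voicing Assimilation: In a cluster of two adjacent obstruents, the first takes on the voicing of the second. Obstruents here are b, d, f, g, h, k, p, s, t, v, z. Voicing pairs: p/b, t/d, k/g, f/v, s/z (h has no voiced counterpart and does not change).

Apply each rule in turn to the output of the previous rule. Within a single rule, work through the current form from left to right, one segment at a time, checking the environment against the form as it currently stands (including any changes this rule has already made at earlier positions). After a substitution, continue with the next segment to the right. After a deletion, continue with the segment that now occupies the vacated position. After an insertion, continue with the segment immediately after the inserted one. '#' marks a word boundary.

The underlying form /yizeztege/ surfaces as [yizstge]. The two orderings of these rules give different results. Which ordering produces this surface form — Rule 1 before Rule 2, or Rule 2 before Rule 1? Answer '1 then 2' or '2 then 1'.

Order 1 then 2:
  1 Medial Vowel Deletion: [yizeztege] → [yizztge]
  2 Regressive Voicing Assimilation: [yizztge] → [yizsdge]
  result: [yizsdge]
Order 2 then 1:
  2 Regressive Voicing Assimilation: [yizeztege] → [yizestege]
  1 Medial Vowel Deletion: [yizestege] → [yizstge]
  result: [yizstge]

2 then 1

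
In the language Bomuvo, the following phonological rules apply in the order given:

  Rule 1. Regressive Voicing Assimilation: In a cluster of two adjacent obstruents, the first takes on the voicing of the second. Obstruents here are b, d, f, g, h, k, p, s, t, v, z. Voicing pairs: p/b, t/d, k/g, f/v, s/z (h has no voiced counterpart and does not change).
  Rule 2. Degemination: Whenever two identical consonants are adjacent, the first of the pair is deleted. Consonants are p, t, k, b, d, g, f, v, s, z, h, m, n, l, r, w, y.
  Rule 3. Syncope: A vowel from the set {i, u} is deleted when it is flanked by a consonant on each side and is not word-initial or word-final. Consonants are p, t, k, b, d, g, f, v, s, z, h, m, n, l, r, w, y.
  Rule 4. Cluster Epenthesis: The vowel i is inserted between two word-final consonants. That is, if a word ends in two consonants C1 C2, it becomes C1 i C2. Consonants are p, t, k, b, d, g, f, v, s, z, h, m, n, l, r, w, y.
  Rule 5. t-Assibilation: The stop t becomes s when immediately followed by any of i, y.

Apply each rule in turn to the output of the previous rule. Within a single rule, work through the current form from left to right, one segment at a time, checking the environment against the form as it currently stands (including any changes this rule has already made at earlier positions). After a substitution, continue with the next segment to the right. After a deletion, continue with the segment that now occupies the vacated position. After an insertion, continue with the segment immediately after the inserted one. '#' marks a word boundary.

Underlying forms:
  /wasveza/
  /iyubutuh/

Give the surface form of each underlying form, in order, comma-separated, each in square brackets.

/wasveza/:
  Rule 1 Regressive Voicing Assimilation: [wasveza] → [wazveza]
  Rule 2 Degemination: no change — [wazveza]
  Rule 3 Syncope: no change — [wazveza]
  Rule 4 Cluster Epenthesis: no change — [wazveza]
  Rule 5 t-Assibilation: no change — [wazveza]
/iyubutuh/:
  Rule 1 Regressive Voicing Assimilation: no change — [iyubutuh]
  Rule 2 Degemination: no change — [iyubutuh]
  Rule 3 Syncope: [iyubutuh] → [iybth]
  Rule 4 Cluster Epenthesis: [iybth] → [iybtih]
  Rule 5 t-Assibilation: [iybtih] → [iybsih]

[wazveza], [iybsih]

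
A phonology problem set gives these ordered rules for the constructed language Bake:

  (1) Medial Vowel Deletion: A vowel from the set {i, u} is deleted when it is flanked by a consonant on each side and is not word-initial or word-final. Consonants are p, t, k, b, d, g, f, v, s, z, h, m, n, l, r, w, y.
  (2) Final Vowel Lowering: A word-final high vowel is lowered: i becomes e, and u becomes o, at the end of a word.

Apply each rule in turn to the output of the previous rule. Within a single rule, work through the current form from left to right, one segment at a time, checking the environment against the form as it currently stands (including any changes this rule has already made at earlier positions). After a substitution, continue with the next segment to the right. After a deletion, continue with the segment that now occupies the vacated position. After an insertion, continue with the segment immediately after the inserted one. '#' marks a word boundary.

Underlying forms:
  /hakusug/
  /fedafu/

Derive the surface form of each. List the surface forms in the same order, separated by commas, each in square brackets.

[haksg], [fedafo]

/hakusug/:
  (1) Medial Vowel Deletion: [hakusug] → [haksg]
  (2) Final Vowel Lowering: no change — [haksg]
/fedafu/:
  (1) Medial Vowel Deletion: no change — [fedafu]
  (2) Final Vowel Lowering: [fedafu] → [fedafo]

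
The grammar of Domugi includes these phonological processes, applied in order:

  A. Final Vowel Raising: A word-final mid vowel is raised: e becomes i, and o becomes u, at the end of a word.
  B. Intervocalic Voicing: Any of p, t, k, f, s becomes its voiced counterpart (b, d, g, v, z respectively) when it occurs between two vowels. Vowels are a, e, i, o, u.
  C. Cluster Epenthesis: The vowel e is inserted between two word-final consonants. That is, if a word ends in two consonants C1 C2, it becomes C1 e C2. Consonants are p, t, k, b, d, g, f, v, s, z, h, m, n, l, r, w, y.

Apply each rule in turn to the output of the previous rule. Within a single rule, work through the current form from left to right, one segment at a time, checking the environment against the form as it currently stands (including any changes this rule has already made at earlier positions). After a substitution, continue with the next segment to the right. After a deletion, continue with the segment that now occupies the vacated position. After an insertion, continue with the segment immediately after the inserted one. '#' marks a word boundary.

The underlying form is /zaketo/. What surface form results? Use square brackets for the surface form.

[zagedu]

A Final Vowel Raising: [zaketo] → [zaketu]
B Intervocalic Voicing: [zaketu] → [zagedu]
C Cluster Epenthesis: no change — [zagedu]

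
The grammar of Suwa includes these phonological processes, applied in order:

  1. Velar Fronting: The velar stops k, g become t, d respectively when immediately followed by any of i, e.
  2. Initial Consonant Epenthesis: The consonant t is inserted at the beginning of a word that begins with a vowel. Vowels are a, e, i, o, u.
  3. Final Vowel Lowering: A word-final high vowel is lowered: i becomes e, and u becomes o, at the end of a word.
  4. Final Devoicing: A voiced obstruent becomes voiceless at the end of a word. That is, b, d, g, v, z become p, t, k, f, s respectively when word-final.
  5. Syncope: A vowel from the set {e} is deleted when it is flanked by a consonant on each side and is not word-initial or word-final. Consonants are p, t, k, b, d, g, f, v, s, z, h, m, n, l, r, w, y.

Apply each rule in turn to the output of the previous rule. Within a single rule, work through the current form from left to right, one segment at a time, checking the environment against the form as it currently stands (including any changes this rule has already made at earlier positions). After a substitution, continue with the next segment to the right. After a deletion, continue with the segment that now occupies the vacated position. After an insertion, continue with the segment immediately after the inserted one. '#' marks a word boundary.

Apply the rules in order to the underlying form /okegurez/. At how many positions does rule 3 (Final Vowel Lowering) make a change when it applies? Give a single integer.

1 Velar Fronting: [okegurez] → [otegurez]
2 Initial Consonant Epenthesis: [otegurez] → [totegurez]
3 Final Vowel Lowering: no change — [totegurez]
4 Final Devoicing: [totegurez] → [totegures]
5 Syncope: [totegures] → [totgurs]
Rule 3 changed 0 position(s).

0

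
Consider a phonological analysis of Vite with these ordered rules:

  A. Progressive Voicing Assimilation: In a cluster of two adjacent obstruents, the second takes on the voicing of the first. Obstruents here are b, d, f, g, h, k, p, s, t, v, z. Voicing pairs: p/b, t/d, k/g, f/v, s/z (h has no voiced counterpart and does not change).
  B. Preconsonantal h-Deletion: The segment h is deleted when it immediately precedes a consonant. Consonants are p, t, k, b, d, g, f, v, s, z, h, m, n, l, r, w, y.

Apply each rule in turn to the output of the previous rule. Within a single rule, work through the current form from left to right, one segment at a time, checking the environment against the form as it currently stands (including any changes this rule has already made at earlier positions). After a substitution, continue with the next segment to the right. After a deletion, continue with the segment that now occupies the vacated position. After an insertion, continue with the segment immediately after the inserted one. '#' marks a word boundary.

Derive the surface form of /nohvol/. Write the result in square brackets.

A Progressive Voicing Assimilation: [nohvol] → [nohfol]
B Preconsonantal h-Deletion: [nohfol] → [nofol]

[nofol]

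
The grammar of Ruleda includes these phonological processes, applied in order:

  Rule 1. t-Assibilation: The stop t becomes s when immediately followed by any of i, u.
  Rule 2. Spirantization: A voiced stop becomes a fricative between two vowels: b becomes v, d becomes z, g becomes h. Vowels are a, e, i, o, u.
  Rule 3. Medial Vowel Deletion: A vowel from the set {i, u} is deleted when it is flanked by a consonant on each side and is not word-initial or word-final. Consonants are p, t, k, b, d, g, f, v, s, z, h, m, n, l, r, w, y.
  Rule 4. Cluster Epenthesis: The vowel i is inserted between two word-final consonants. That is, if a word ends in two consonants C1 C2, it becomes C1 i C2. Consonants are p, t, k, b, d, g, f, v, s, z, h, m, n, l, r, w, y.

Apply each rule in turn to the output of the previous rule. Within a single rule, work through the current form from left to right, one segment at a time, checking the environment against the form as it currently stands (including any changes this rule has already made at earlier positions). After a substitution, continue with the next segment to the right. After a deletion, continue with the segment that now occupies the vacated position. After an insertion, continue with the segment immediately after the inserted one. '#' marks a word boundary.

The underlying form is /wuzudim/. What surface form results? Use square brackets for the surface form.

[wzzim]

Rule 1 t-Assibilation: no change — [wuzudim]
Rule 2 Spirantization: [wuzudim] → [wuzuzim]
Rule 3 Medial Vowel Deletion: [wuzuzim] → [wzzm]
Rule 4 Cluster Epenthesis: [wzzm] → [wzzim]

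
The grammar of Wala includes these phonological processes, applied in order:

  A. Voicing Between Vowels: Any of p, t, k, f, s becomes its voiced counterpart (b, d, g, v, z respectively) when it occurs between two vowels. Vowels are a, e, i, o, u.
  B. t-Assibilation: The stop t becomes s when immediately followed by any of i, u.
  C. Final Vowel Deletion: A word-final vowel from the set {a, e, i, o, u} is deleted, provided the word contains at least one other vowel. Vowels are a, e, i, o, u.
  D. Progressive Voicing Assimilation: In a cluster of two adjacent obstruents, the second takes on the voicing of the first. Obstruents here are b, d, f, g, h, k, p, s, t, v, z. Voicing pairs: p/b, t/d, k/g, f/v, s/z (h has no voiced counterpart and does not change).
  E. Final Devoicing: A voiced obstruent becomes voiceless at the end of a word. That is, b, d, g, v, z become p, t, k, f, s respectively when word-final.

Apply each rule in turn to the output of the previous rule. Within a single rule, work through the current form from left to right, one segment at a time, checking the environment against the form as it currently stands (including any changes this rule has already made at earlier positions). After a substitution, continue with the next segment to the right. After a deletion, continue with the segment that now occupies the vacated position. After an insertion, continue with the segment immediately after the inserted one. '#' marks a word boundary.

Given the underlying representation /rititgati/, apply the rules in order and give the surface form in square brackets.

[riditkat]

A Voicing Between Vowels: [rititgati] → [riditgadi]
B t-Assibilation: no change — [riditgadi]
C Final Vowel Deletion: [riditgadi] → [riditgad]
D Progressive Voicing Assimilation: [riditgad] → [riditkad]
E Final Devoicing: [riditkad] → [riditkat]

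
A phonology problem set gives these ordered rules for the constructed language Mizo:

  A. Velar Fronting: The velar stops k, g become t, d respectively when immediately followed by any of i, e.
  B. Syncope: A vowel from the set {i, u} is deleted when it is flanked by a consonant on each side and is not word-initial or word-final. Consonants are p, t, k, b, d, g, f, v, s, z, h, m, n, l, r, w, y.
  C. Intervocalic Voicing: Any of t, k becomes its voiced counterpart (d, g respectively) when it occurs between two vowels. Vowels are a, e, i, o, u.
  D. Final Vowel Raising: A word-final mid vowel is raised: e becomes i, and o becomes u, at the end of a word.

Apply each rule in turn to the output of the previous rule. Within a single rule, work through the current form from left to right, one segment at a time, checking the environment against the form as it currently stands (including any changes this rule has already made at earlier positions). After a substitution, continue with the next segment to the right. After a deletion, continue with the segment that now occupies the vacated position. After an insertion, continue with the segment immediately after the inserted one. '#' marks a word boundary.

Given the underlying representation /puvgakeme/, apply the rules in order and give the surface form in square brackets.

[pvgademi]

A Velar Fronting: [puvgakeme] → [puvgateme]
B Syncope: [puvgateme] → [pvgateme]
C Intervocalic Voicing: [pvgateme] → [pvgademe]
D Final Vowel Raising: [pvgademe] → [pvgademi]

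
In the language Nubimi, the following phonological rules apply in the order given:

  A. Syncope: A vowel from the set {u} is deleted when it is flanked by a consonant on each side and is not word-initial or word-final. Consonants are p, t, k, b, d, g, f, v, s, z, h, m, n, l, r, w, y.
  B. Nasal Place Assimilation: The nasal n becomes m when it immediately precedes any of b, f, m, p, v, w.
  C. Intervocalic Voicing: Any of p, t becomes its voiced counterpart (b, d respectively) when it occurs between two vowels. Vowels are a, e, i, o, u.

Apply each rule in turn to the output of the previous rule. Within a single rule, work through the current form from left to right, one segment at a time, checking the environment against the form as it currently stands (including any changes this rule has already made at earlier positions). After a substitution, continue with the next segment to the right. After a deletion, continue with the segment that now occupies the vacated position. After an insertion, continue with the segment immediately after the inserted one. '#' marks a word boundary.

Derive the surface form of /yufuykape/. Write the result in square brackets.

[yfykabe]

A Syncope: [yufuykape] → [yfykape]
B Nasal Place Assimilation: no change — [yfykape]
C Intervocalic Voicing: [yfykape] → [yfykabe]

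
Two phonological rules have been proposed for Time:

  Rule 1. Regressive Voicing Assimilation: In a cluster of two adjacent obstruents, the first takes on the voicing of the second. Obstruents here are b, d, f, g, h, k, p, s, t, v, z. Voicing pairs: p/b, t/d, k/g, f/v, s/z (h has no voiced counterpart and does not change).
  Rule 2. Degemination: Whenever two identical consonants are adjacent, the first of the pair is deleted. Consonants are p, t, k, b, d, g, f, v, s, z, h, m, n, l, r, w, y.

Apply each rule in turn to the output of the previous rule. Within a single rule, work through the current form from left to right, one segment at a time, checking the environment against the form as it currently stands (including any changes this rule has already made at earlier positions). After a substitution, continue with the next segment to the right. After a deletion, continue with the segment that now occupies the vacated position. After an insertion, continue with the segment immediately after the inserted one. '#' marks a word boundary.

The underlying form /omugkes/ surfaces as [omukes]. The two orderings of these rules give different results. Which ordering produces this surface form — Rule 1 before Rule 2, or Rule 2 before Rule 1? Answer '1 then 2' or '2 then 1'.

Order 1 then 2:
  1 Regressive Voicing Assimilation: [omugkes] → [omukkes]
  2 Degemination: [omukkes] → [omukes]
  result: [omukes]
Order 2 then 1:
  2 Degemination: no change — [omugkes]
  1 Regressive Voicing Assimilation: [omugkes] → [omukkes]
  result: [omukkes]

1 then 2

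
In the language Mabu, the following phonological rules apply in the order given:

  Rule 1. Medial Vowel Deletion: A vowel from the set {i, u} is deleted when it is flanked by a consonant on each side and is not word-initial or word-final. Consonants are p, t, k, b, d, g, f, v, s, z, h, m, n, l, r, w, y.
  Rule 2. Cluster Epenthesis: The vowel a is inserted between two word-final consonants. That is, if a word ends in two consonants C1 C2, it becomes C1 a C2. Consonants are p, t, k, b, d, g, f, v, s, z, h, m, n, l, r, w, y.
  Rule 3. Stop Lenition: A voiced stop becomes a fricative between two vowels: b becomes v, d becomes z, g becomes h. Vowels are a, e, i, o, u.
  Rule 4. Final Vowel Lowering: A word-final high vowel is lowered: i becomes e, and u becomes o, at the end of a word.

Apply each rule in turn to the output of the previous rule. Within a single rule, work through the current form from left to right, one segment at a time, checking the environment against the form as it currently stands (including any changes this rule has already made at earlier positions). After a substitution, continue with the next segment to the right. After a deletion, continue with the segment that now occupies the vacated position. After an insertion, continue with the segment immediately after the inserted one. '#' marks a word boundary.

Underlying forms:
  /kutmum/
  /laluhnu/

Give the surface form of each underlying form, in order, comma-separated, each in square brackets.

/kutmum/:
  Rule 1 Medial Vowel Deletion: [kutmum] → [ktmm]
  Rule 2 Cluster Epenthesis: [ktmm] → [ktmam]
  Rule 3 Stop Lenition: no change — [ktmam]
  Rule 4 Final Vowel Lowering: no change — [ktmam]
/laluhnu/:
  Rule 1 Medial Vowel Deletion: [laluhnu] → [lalhnu]
  Rule 2 Cluster Epenthesis: no change — [lalhnu]
  Rule 3 Stop Lenition: no change — [lalhnu]
  Rule 4 Final Vowel Lowering: [lalhnu] → [lalhno]

[ktmam], [lalhno]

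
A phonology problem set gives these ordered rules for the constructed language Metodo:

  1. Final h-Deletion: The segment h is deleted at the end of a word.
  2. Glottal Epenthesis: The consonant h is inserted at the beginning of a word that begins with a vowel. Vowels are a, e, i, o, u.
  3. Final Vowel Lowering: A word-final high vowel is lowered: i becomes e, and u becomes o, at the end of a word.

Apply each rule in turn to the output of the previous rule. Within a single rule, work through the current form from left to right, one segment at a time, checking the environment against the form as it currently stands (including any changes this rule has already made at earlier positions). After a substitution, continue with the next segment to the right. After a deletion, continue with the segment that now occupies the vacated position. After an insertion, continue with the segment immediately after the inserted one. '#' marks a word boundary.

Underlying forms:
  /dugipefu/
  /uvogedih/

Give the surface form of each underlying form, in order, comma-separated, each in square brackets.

[dugipefo], [huvogede]

/dugipefu/:
  1 Final h-Deletion: no change — [dugipefu]
  2 Glottal Epenthesis: no change — [dugipefu]
  3 Final Vowel Lowering: [dugipefu] → [dugipefo]
/uvogedih/:
  1 Final h-Deletion: [uvogedih] → [uvogedi]
  2 Glottal Epenthesis: [uvogedi] → [huvogedi]
  3 Final Vowel Lowering: [huvogedi] → [huvogede]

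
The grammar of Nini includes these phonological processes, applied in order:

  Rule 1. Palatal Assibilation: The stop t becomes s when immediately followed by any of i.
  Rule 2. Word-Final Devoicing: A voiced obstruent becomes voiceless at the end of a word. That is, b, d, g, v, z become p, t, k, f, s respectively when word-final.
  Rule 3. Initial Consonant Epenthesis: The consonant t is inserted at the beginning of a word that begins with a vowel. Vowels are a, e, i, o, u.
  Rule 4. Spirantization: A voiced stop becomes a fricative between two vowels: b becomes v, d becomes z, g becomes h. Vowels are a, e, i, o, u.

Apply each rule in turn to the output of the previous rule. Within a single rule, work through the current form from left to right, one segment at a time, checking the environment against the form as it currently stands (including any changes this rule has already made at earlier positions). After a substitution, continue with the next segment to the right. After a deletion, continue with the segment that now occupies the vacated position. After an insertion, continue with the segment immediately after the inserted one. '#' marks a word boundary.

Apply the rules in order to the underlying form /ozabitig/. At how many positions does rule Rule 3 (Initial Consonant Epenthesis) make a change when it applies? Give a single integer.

1

Rule 1 Palatal Assibilation: [ozabitig] → [ozabisig]
Rule 2 Word-Final Devoicing: [ozabisig] → [ozabisik]
Rule 3 Initial Consonant Epenthesis: [ozabisik] → [tozabisik]
Rule 4 Spirantization: [tozabisik] → [tozavisik]
Rule Rule 3 changed 1 position(s).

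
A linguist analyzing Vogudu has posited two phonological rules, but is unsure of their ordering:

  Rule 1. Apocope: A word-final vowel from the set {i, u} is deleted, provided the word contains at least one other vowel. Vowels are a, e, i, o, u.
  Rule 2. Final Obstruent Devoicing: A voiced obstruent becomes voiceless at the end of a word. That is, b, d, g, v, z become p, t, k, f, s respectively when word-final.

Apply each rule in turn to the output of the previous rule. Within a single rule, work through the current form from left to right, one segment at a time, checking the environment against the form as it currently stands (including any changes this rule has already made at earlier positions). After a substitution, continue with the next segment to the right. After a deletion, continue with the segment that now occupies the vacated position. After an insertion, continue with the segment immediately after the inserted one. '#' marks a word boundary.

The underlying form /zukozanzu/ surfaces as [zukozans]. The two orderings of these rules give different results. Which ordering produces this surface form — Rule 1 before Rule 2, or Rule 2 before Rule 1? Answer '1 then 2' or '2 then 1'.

1 then 2

Order 1 then 2:
  1 Apocope: [zukozanzu] → [zukozanz]
  2 Final Obstruent Devoicing: [zukozanz] → [zukozans]
  result: [zukozans]
Order 2 then 1:
  2 Final Obstruent Devoicing: no change — [zukozanzu]
  1 Apocope: [zukozanzu] → [zukozanz]
  result: [zukozanz]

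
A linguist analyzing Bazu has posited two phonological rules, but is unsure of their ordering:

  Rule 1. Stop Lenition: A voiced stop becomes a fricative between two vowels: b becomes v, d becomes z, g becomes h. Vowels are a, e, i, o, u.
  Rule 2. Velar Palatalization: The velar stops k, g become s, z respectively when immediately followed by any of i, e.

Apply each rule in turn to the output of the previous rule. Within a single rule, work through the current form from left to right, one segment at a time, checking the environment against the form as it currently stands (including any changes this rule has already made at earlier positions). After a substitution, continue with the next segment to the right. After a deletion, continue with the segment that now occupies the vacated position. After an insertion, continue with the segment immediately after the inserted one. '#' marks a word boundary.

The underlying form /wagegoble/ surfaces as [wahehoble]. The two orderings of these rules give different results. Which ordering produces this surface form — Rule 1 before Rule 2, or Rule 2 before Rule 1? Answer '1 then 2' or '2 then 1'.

1 then 2

Order 1 then 2:
  1 Stop Lenition: [wagegoble] → [wahehoble]
  2 Velar Palatalization: no change — [wahehoble]
  result: [wahehoble]
Order 2 then 1:
  2 Velar Palatalization: [wagegoble] → [wazegoble]
  1 Stop Lenition: [wazegoble] → [wazehoble]
  result: [wazehoble]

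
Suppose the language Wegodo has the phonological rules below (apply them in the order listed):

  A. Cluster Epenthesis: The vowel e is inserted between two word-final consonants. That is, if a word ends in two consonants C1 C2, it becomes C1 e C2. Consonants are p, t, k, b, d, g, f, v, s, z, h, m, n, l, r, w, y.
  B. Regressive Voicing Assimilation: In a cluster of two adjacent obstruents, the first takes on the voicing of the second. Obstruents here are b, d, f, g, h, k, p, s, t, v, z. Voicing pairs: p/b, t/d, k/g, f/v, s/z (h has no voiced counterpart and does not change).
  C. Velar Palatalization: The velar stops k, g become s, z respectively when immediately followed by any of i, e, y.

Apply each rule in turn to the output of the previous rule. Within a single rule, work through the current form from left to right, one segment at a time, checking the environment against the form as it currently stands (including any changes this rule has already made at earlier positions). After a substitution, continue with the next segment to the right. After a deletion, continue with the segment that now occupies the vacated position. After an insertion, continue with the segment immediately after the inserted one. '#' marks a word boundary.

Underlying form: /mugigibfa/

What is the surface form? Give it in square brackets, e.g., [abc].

[muzizipfa]

A Cluster Epenthesis: no change — [mugigibfa]
B Regressive Voicing Assimilation: [mugigibfa] → [mugigipfa]
C Velar Palatalization: [mugigipfa] → [muzizipfa]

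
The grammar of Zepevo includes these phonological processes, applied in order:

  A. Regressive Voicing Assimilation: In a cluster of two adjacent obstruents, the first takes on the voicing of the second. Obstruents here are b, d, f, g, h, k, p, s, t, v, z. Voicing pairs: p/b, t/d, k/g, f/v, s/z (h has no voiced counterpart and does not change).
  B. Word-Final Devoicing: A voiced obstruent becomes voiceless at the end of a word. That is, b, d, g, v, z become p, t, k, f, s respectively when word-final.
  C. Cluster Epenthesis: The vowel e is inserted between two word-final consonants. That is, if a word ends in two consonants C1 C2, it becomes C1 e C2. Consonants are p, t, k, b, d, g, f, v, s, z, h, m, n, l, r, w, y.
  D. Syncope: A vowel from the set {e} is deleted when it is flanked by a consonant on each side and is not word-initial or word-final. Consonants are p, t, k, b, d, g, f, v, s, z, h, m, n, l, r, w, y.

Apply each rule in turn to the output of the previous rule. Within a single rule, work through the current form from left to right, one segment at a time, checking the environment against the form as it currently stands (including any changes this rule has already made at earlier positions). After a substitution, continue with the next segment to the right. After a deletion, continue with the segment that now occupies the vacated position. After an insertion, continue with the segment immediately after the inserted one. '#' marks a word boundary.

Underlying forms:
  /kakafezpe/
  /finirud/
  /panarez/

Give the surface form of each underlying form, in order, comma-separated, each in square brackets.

[kakafspe], [finirut], [panars]

/kakafezpe/:
  A Regressive Voicing Assimilation: [kakafezpe] → [kakafespe]
  B Word-Final Devoicing: no change — [kakafespe]
  C Cluster Epenthesis: no change — [kakafespe]
  D Syncope: [kakafespe] → [kakafspe]
/finirud/:
  A Regressive Voicing Assimilation: no change — [finirud]
  B Word-Final Devoicing: [finirud] → [finirut]
  C Cluster Epenthesis: no change — [finirut]
  D Syncope: no change — [finirut]
/panarez/:
  A Regressive Voicing Assimilation: no change — [panarez]
  B Word-Final Devoicing: [panarez] → [panares]
  C Cluster Epenthesis: no change — [panares]
  D Syncope: [panares] → [panars]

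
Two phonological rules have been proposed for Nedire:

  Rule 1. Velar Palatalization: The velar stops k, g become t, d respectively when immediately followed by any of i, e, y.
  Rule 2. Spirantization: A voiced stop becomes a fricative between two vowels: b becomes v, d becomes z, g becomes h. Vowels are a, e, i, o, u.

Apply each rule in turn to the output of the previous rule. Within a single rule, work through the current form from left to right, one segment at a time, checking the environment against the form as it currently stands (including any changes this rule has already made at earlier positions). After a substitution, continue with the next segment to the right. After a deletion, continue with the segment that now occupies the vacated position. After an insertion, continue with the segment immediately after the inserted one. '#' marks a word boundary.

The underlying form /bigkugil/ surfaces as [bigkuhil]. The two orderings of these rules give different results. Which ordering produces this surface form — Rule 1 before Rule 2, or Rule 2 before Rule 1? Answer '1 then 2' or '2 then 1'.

2 then 1

Order 1 then 2:
  1 Velar Palatalization: [bigkugil] → [bigkudil]
  2 Spirantization: [bigkudil] → [bigkuzil]
  result: [bigkuzil]
Order 2 then 1:
  2 Spirantization: [bigkugil] → [bigkuhil]
  1 Velar Palatalization: no change — [bigkuhil]
  result: [bigkuhil]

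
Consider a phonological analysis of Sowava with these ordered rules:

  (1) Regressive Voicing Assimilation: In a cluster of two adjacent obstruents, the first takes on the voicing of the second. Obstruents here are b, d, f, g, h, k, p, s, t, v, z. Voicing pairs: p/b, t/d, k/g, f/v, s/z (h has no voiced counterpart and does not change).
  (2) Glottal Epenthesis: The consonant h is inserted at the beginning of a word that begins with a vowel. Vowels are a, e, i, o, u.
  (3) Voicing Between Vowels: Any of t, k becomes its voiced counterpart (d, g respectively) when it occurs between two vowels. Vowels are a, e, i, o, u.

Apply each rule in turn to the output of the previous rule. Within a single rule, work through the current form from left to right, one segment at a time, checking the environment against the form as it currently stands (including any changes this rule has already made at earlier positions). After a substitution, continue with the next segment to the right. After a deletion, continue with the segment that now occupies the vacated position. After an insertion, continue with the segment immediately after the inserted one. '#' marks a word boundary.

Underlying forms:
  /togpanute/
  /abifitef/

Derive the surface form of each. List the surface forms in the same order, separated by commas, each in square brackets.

/togpanute/:
  (1) Regressive Voicing Assimilation: [togpanute] → [tokpanute]
  (2) Glottal Epenthesis: no change — [tokpanute]
  (3) Voicing Between Vowels: [tokpanute] → [tokpanude]
/abifitef/:
  (1) Regressive Voicing Assimilation: no change — [abifitef]
  (2) Glottal Epenthesis: [abifitef] → [habifitef]
  (3) Voicing Between Vowels: [habifitef] → [habifidef]

[tokpanude], [habifidef]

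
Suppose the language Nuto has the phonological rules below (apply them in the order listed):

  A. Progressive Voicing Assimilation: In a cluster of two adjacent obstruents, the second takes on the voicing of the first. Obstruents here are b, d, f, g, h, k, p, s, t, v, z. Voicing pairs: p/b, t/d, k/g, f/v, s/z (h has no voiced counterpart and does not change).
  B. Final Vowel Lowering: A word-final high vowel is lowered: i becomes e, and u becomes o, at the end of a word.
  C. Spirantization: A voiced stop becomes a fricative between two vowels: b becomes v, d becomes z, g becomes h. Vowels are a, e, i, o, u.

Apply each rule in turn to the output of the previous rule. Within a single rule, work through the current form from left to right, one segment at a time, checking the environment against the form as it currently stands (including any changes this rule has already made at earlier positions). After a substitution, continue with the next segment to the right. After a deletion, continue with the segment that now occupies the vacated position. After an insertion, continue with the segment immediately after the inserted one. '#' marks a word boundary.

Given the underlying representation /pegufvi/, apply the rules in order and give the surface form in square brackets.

A Progressive Voicing Assimilation: [pegufvi] → [peguffi]
B Final Vowel Lowering: [peguffi] → [peguffe]
C Spirantization: [peguffe] → [pehuffe]

[pehuffe]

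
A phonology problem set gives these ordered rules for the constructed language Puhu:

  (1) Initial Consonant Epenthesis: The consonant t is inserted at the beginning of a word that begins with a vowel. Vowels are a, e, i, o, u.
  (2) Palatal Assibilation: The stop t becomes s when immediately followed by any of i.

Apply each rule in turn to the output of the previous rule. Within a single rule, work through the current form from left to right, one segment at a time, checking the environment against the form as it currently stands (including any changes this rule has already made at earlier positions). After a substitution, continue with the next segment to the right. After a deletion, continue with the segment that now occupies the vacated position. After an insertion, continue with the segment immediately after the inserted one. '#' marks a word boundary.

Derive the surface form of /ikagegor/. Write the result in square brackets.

(1) Initial Consonant Epenthesis: [ikagegor] → [tikagegor]
(2) Palatal Assibilation: [tikagegor] → [sikagegor]

[sikagegor]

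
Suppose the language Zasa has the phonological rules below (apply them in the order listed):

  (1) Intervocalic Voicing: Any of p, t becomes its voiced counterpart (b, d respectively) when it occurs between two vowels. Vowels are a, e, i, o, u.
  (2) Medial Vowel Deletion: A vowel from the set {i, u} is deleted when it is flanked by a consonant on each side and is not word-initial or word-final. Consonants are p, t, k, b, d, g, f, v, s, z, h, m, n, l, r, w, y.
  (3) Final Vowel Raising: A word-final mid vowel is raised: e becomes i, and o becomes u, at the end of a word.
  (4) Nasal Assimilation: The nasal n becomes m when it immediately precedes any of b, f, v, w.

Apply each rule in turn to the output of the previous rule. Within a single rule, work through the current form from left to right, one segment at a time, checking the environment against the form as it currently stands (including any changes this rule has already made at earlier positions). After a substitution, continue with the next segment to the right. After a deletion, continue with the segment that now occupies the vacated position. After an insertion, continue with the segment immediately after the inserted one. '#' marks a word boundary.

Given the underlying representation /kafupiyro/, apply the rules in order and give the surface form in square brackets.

[kafbyru]

(1) Intervocalic Voicing: [kafupiyro] → [kafubiyro]
(2) Medial Vowel Deletion: [kafubiyro] → [kafbyro]
(3) Final Vowel Raising: [kafbyro] → [kafbyru]
(4) Nasal Assimilation: no change — [kafbyru]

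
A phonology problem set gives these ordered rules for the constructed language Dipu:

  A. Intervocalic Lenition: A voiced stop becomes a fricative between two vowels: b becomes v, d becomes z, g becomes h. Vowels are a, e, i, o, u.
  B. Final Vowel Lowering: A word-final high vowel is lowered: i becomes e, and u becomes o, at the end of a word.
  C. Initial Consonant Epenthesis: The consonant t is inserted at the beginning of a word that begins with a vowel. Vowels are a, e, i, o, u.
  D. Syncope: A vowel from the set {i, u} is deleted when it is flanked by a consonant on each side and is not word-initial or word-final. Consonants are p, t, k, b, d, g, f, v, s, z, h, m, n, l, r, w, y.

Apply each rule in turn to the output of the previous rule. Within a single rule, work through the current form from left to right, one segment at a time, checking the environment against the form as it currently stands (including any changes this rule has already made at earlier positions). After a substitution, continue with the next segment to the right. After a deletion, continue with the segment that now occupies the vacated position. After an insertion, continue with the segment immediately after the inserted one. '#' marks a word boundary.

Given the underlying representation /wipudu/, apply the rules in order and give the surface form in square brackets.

A Intervocalic Lenition: [wipudu] → [wipuzu]
B Final Vowel Lowering: [wipuzu] → [wipuzo]
C Initial Consonant Epenthesis: no change — [wipuzo]
D Syncope: [wipuzo] → [wpzo]

[wpzo]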